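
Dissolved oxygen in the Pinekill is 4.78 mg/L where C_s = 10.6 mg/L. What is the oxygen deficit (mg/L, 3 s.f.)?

D = C_s − C = 10.6 − 4.78 = 5.82 mg/L.

D ≈ 5.82 mg/L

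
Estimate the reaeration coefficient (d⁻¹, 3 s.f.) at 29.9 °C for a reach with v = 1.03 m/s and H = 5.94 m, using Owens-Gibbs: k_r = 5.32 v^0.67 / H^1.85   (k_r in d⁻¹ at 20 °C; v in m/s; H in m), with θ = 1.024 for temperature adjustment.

k_r(20) = 5.32 × 1.03^0.67 / 5.94^1.85 = 5.32 × 1.020 / 27.01 = 0.2009 d⁻¹.
k_r(29.9) = 0.2009 × 1.024^(29.9−20) = 0.2009 × 1.265 = 0.2541 d⁻¹.

k_r ≈ 0.254 d⁻¹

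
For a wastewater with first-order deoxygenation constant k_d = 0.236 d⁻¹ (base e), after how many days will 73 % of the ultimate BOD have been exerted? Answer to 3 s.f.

y/L₀ = 1 − e^(−k_d t) = 0.73 ⇒ e^(−k_d t) = 0.270
t = −ln(0.270) / 0.236 = 1.309 / 0.236 = 5.548 d.

t ≈ 5.55 d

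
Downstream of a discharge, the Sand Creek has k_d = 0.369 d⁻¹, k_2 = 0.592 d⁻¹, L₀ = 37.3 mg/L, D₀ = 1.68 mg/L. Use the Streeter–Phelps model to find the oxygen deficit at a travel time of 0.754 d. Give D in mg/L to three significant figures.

k_d L₀/(k_2−k_d) = 0.369×37.3/(0.592−0.369) = 13.76/0.2230 = 61.72 mg/L.
e^(−k_d t) = e^(−0.369×0.7540) = 0.7571; e^(−k_2 t) = e^(−0.592×0.7540) = 0.6399.
D = 61.72 × (0.7571 − 0.6399) + 1.68 × 0.6399 = 7.232 + 1.075 = 8.307 mg/L.

D ≈ 8.31 mg/L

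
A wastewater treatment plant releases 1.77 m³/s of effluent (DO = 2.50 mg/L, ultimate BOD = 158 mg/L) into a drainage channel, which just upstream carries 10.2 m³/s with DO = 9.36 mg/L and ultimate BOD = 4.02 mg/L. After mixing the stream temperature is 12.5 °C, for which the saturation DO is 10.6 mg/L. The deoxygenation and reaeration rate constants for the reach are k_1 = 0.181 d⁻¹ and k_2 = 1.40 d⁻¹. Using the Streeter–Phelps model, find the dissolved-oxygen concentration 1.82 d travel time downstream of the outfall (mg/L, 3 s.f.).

Mixed DO = (10.2×9.36 + 1.77×2.50)/(10.2+1.77) = 99.90/11.97 = 8.346 mg/L.
Mixed L₀ = (10.2×4.02 + 1.77×158)/(11.97) = 320.7/11.97 = 26.79 mg/L.
Initial deficit D₀ = C_s − DO₀ = 10.6 − 8.346 = 2.254 mg/L.
D(1.82) = [0.181×26.79/(1.40−0.181)](e^(−0.181×1.82) − e^(−1.40×1.82)) + 2.254 e^(−1.40×1.82)
= 3.978 × (0.7193 − 0.07824) + 2.254 × 0.07824 = 2.726 mg/L.
DO = 10.6 − 2.726 = 7.874 mg/L.

DO ≈ 7.87 mg/L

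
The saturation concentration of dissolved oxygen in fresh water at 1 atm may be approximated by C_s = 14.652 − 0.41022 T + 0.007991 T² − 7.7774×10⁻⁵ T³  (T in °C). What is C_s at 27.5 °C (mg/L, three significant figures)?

C_s = 14.652 − 0.41022×27.5 + 0.007991×27.5² − 7.7774×10⁻⁵×27.5³ = 7.797 mg/L.

C_s ≈ 7.80 mg/L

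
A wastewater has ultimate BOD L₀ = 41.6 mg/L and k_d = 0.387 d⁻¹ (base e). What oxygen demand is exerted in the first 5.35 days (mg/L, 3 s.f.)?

y_t = L₀(1 − e^(−k_d t)) = 41.6 × (1 − e^(−0.387×5.35))
= 41.6 × (1 − 0.1261) = 41.6 × 0.8739 = 36.35 mg/L.

y ≈ 36.4 mg/L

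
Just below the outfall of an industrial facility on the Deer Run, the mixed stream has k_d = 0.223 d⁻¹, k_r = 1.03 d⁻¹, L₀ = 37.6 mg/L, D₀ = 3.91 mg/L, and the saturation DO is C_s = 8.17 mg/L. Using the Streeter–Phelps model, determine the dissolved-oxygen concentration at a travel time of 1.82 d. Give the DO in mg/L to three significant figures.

k_d L₀/(k_r−k_d) = 0.223×37.6/(1.03−0.223) = 8.385/0.8070 = 10.39 mg/L.
e^(−k_d t) = e^(−0.223×1.820) = 0.6664; e^(−k_r t) = e^(−1.03×1.820) = 0.1534.
D = 10.39 × (0.6664 − 0.1534) + 3.91 × 0.1534 = 5.330 + 0.5999 = 5.930 mg/L.
DO = C_s − D = 8.17 − 5.930 = 2.240 mg/L.

DO ≈ 2.24 mg/L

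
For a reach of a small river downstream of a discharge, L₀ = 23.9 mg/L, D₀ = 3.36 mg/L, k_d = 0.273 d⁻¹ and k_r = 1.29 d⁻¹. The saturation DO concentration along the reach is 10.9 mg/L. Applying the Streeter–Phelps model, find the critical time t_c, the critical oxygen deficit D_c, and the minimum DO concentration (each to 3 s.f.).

t_c ≈ 0.798 d; D_c ≈ 4.07 mg/L; min DO ≈ 6.83 mg/L

With k_r/k_d = 4.725 and 1 − D₀(k_r−k_d)/(k_d L₀) = 0.4763,
t_c = ln(4.725 × 0.4763) / (1.29 − 0.273) = ln(2.251) / 1.017 = 0.8112/1.017 = 0.7976 d.
D_c = (k_d/k_r) L₀ e^(−k_d t_c) = (0.273/1.29) × 23.9 × e^(−0.273×0.7976) = 0.2116 × 23.9 × 0.8043 = 4.068 mg/L.
Minimum DO = C_s − D_c = 10.9 − 4.068 = 6.832 mg/L.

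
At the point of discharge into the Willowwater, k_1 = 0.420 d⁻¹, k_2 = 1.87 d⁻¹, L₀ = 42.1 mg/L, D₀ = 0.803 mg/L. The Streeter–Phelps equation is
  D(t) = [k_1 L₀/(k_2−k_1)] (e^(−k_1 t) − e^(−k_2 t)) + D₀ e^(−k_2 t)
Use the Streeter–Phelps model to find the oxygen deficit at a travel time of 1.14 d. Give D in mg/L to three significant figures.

D ≈ 6.20 mg/L

k_1 L₀/(k_2−k_1) = 0.420×42.1/(1.87−0.420) = 17.68/1.450 = 12.19 mg/L.
e^(−k_1 t) = e^(−0.420×1.140) = 0.6195; e^(−k_2 t) = e^(−1.87×1.140) = 0.1186.
D = 12.19 × (0.6195 − 0.1186) + 0.803 × 0.1186 = 6.108 + 0.09525 = 6.204 mg/L.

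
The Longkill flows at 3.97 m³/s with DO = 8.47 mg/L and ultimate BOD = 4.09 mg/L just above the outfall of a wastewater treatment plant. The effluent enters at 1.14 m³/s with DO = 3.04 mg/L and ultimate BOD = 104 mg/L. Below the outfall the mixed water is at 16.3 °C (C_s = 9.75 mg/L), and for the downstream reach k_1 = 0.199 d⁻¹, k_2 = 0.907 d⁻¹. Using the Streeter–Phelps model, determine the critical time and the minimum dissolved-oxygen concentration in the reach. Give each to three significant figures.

Mixed DO = (3.97×8.47 + 1.14×3.04)/(3.97+1.14) = 37.09/5.110 = 7.259 mg/L.
Mixed L₀ = (3.97×4.09 + 1.14×104)/(5.110) = 134.8/5.110 = 26.38 mg/L.
Initial deficit D₀ = C_s − DO₀ = 9.75 − 7.259 = 2.491 mg/L.
t_c = (1/0.7080) ln[(0.907/0.199)(1 − 2.491×0.7080/(0.199×26.38))] = 1.412 × ln(3.026) = 1.564 d.
D_c = (0.199/0.907) × 26.38 × e^(−0.199×1.564) = 0.2194 × 26.38 × 0.7325 = 4.240 mg/L.
Minimum DO = 9.75 − 4.240 = 5.510 mg/L.

t_c ≈ 1.56 d; minimum DO ≈ 5.51 mg/L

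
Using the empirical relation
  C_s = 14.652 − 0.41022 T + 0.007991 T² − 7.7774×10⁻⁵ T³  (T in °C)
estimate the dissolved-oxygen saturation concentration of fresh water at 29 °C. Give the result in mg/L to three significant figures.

C_s ≈ 7.58 mg/L

C_s = 14.652 − 0.41022×29 + 0.007991×29² − 7.7774×10⁻⁵×29³ = 7.579 mg/L.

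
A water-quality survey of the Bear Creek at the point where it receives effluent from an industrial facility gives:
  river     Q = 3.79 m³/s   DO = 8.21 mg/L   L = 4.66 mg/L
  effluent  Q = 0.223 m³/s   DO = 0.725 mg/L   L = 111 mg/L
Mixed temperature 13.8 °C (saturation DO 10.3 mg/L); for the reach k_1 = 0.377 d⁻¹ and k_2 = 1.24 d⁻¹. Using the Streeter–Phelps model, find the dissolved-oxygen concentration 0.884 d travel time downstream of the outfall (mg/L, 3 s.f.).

Mixed DO = (3.79×8.21 + 0.223×0.725)/(3.79+0.223) = 31.28/4.013 = 7.794 mg/L.
Mixed L₀ = (3.79×4.66 + 0.223×111)/(4.013) = 42.41/4.013 = 10.57 mg/L.
Initial deficit D₀ = C_s − DO₀ = 10.3 − 7.794 = 2.506 mg/L.
D(0.884) = [0.377×10.57/(1.24−0.377)](e^(−0.377×0.884) − e^(−1.24×0.884)) + 2.506 e^(−1.24×0.884)
= 4.617 × (0.7166 − 0.3342) + 2.506 × 0.3342 = 2.603 mg/L.
DO = 10.3 − 2.603 = 7.697 mg/L.

DO ≈ 7.70 mg/L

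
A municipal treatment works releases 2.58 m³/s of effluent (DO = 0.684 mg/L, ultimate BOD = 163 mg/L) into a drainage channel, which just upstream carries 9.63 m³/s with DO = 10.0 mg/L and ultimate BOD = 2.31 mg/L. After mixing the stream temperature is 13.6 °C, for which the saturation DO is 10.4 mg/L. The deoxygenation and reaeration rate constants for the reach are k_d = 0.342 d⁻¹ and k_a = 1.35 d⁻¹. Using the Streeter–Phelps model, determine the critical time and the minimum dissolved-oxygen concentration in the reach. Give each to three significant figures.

Mixed DO = (9.63×10.0 + 2.58×0.684)/(9.63+2.58) = 98.06/12.21 = 8.032 mg/L.
Mixed L₀ = (9.63×2.31 + 2.58×163)/(12.21) = 442.8/12.21 = 36.26 mg/L.
Initial deficit D₀ = C_s − DO₀ = 10.4 − 8.032 = 2.368 mg/L.
t_c = (1/1.008) ln[(1.35/0.342)(1 − 2.368×1.008/(0.342×36.26))] = 0.9921 × ln(3.188) = 1.150 d.
D_c = (0.342/1.35) × 36.26 × e^(−0.342×1.150) = 0.2533 × 36.26 × 0.6748 = 6.199 mg/L.
Minimum DO = 10.4 − 6.199 = 4.201 mg/L.

t_c ≈ 1.15 d; minimum DO ≈ 4.20 mg/L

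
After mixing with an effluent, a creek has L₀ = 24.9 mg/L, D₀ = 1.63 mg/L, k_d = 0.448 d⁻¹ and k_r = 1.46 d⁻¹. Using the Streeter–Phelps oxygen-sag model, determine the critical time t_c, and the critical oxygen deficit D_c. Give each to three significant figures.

t_c ≈ 1.01 d; D_c ≈ 4.86 mg/L

t_c = [1/(k_r−k_d)] ln[(k_r/k_d)(1 − D₀(k_r−k_d)/(k_d L₀))]
= [1/(1.46−0.448)] ln[(1.46/0.448)(1 − 1.63×1.012/(0.448×24.9))]
= (1/1.012) ln[3.259 × 0.8521] = 0.9881 × ln(2.777) = 0.9881 × 1.021 = 1.009 d.
L(t_c) = L₀ e^(−k_d t_c) = 24.9 × 0.6363 = 15.84 mg/L, and at the critical point k_r D_c = k_d L, so D_c = (0.448/1.46) × 15.84 = 4.861 mg/L.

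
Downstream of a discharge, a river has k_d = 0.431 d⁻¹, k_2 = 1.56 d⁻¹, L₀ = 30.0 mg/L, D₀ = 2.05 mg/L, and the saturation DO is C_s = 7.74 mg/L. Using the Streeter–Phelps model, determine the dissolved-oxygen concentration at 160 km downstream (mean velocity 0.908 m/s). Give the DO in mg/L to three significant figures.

DO ≈ 3.38 mg/L

Travel time t = x/v = 160 km / (0.908 m/s) = 160000 m / 0.908 m/s = 176200 s = 2.039 d.
k_d L₀/(k_2−k_d) = 0.431×30.0/(1.56−0.431) = 12.93/1.129 = 11.45 mg/L.
e^(−k_d t) = e^(−0.431×2.039) = 0.4152; e^(−k_2 t) = e^(−1.56×2.039) = 0.04152.
D = 11.45 × (0.4152 − 0.04152) + 2.05 × 0.04152 = 4.280 + 0.08511 = 4.365 mg/L.
DO = C_s − D = 7.74 − 4.365 = 3.375 mg/L.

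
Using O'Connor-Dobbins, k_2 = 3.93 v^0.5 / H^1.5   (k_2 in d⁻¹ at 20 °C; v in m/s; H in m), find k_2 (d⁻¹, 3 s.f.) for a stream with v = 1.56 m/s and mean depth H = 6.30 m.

k_2 ≈ 0.310 d⁻¹

k_2 = 3.93 × 1.56^0.5 / 6.30^1.5 = 3.93 × 1.249 / 15.81 = 0.3104 d⁻¹.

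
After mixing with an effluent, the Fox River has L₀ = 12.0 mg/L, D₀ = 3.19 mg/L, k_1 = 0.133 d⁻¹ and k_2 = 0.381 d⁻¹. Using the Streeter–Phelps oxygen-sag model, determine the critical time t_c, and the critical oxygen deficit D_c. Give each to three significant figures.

At the critical point dD/dt = 0, so k_1 L₀ e^(−k_1 t) = k_2 D. Substituting D(t) from the Streeter–Phelps equation and solving for t gives
t_c = ln[(k_2/k_1)(1 − D₀(k_2−k_1)/(k_1 L₀))] / (k_2−k_1).
Here k_2−k_1 = 0.2480 d⁻¹ and 1 − D₀(k_2−k_1)/(k_1 L₀) = 1 − 3.19×0.2480/(0.133×12.0) = 0.5043, so
t_c = ln(2.865 × 0.5043) / 0.2480 = 0.3679 / 0.2480 = 1.483 d.
D_c = (k_1/k_2) L₀ e^(−k_1 t_c) = (0.133/0.381) × 12.0 × e^(−0.133×1.483) = 0.3491 × 12.0 × 0.8209 = 3.439 mg/L.

t_c ≈ 1.48 d; D_c ≈ 3.44 mg/L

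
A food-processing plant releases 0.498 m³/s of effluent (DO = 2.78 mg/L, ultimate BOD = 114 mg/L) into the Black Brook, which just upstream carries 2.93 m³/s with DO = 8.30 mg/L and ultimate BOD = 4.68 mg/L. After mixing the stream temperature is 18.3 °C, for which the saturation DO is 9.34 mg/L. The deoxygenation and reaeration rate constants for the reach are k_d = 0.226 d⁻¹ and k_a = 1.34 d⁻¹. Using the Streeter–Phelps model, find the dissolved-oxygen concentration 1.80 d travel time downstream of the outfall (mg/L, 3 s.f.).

Mixed DO = (2.93×8.30 + 0.498×2.78)/(2.93+0.498) = 25.70/3.428 = 7.498 mg/L.
Mixed L₀ = (2.93×4.68 + 0.498×114)/(3.428) = 70.48/3.428 = 20.56 mg/L.
Initial deficit D₀ = C_s − DO₀ = 9.34 − 7.498 = 1.842 mg/L.
D(1.80) = [0.226×20.56/(1.34−0.226)](e^(−0.226×1.80) − e^(−1.34×1.80)) + 1.842 e^(−1.34×1.80)
= 4.171 × (0.6658 − 0.08964) + 1.842 × 0.08964 = 2.568 mg/L.
DO = 9.34 − 2.568 = 6.772 mg/L.

DO ≈ 6.77 mg/L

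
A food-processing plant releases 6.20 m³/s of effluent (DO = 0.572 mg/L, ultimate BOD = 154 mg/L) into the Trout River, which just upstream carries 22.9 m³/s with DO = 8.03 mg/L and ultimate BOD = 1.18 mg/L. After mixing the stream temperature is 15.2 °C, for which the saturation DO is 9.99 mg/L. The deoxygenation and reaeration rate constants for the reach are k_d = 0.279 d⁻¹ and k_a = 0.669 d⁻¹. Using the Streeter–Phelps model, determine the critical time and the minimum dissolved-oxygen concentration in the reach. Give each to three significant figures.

t_c ≈ 1.83 d; minimum DO ≈ 1.56 mg/L

Mixed DO = (22.9×8.03 + 6.20×0.572)/(22.9+6.20) = 187.4/29.10 = 6.441 mg/L.
Mixed L₀ = (22.9×1.18 + 6.20×154)/(29.10) = 981.8/29.10 = 33.74 mg/L.
Initial deficit D₀ = C_s − DO₀ = 9.99 − 6.441 = 3.549 mg/L.
t_c = (1/0.3900) ln[(0.669/0.279)(1 − 3.549×0.3900/(0.279×33.74))] = 2.564 × ln(2.045) = 1.835 d.
D_c = (0.279/0.669) × 33.74 × e^(−0.279×1.835) = 0.4170 × 33.74 × 0.5994 = 8.434 mg/L.
Minimum DO = 9.99 − 8.434 = 1.556 mg/L.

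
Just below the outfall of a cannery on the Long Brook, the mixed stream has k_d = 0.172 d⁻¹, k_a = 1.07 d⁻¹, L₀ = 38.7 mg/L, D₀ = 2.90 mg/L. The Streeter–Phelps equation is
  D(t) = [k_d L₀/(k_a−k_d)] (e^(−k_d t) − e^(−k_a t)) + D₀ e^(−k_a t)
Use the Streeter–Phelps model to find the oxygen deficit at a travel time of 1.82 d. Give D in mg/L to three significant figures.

D ≈ 4.78 mg/L

k_d L₀/(k_a−k_d) = 0.172×38.7/(1.07−0.172) = 6.656/0.8980 = 7.412 mg/L.
e^(−k_d t) = e^(−0.172×1.820) = 0.7312; e^(−k_a t) = e^(−1.07×1.820) = 0.1426.
D = 7.412 × (0.7312 − 0.1426) + 2.90 × 0.1426 = 4.363 + 0.4137 = 4.776 mg/L.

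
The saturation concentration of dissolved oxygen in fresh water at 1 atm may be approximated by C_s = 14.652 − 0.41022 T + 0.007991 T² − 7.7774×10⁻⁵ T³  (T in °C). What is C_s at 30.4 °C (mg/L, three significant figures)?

C_s ≈ 7.38 mg/L

C_s = 14.652 − 0.41022×30.4 + 0.007991×30.4² − 7.7774×10⁻⁵×30.4³ = 7.381 mg/L.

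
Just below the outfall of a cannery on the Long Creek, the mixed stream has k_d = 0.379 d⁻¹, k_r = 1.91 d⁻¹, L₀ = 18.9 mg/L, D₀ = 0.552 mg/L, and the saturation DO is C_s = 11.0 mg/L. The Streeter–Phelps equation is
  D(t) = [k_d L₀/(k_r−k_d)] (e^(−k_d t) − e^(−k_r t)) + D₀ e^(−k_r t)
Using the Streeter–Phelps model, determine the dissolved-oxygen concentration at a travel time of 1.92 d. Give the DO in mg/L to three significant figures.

DO ≈ 8.85 mg/L

k_d L₀/(k_r−k_d) = 0.379×18.9/(1.91−0.379) = 7.163/1.531 = 4.679 mg/L.
e^(−k_d t) = e^(−0.379×1.920) = 0.4830; e^(−k_r t) = e^(−1.91×1.920) = 0.02555.
D = 4.679 × (0.4830 − 0.02555) + 0.552 × 0.02555 = 2.140 + 0.01410 = 2.155 mg/L.
DO = C_s − D = 11.0 − 2.155 = 8.845 mg/L.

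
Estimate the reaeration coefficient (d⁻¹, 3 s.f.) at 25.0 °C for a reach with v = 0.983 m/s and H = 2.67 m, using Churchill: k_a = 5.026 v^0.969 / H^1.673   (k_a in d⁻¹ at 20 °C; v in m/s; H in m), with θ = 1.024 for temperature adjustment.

k_a(20) = 5.026 × 0.983^0.969 / 2.67^1.673 = 5.026 × 0.9835 / 5.171 = 0.9560 d⁻¹.
k_a(25.0) = 0.9560 × 1.024^(25.0−20) = 0.9560 × 1.126 = 1.076 d⁻¹.

k_a ≈ 1.08 d⁻¹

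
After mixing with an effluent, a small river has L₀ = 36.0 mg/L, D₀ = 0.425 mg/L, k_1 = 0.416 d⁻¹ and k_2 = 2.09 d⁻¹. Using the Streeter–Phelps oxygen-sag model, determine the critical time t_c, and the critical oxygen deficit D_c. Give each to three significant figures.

With k_2/k_1 = 5.024 and 1 − D₀(k_2−k_1)/(k_1 L₀) = 0.9525,
t_c = ln(5.024 × 0.9525) / (2.09 − 0.416) = ln(4.785) / 1.674 = 1.566/1.674 = 0.9352 d.
L(t_c) = L₀ e^(−k_1 t_c) = 36.0 × 0.6777 = 24.40 mg/L, and at the critical point k_2 D_c = k_1 L, so D_c = (0.416/2.09) × 24.40 = 4.856 mg/L.

t_c ≈ 0.935 d; D_c ≈ 4.86 mg/L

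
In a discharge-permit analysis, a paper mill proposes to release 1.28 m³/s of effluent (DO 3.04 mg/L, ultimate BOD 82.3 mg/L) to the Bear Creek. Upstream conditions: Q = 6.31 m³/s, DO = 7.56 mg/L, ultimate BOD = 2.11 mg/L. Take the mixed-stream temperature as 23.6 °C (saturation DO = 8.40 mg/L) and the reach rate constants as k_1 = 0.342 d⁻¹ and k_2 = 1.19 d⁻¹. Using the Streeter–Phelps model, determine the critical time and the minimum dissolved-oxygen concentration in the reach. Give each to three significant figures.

Mixed DO = (6.31×7.56 + 1.28×3.04)/(6.31+1.28) = 51.59/7.590 = 6.798 mg/L.
Mixed L₀ = (6.31×2.11 + 1.28×82.3)/(7.590) = 118.7/7.590 = 15.63 mg/L.
Initial deficit D₀ = C_s − DO₀ = 8.40 − 6.798 = 1.602 mg/L.
t_c = (1/0.8480) ln[(1.19/0.342)(1 − 1.602×0.8480/(0.342×15.63))] = 1.179 × ln(2.595) = 1.125 d.
D_c = (0.342/1.19) × 15.63 × e^(−0.342×1.125) = 0.2874 × 15.63 × 0.6807 = 3.058 mg/L.
Minimum DO = 8.40 − 3.058 = 5.342 mg/L.

t_c ≈ 1.12 d; minimum DO ≈ 5.34 mg/L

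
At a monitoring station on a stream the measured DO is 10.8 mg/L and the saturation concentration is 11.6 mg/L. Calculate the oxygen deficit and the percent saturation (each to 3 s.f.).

D ≈ 0.800 mg/L; 93.1 % saturation

D = C_s − C = 11.6 − 10.8 = 0.800 mg/L.
% saturation = 10.8/11.6 × 100 = 93.1 %.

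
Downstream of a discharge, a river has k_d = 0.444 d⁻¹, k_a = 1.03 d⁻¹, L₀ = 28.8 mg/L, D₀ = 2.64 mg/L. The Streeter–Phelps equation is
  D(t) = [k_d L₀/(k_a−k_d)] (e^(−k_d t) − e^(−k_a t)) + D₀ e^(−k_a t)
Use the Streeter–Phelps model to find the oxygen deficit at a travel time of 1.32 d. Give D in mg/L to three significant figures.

D ≈ 7.22 mg/L

k_d L₀/(k_a−k_d) = 0.444×28.8/(1.03−0.444) = 12.79/0.5860 = 21.82 mg/L.
e^(−k_d t) = e^(−0.444×1.320) = 0.5565; e^(−k_a t) = e^(−1.03×1.320) = 0.2568.
D = 21.82 × (0.5565 − 0.2568) + 2.64 × 0.2568 = 6.541 + 0.6779 = 7.219 mg/L.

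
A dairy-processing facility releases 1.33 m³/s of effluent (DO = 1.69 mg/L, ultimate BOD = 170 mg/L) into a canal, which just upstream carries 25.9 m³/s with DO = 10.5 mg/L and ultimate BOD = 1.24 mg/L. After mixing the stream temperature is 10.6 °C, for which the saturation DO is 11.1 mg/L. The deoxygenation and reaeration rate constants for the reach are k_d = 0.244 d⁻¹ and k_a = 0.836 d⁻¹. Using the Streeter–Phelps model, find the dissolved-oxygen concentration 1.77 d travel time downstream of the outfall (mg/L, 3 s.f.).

DO ≈ 9.22 mg/L

Mixed DO = (25.9×10.5 + 1.33×1.69)/(25.9+1.33) = 274.2/27.23 = 10.07 mg/L.
Mixed L₀ = (25.9×1.24 + 1.33×170)/(27.23) = 258.2/27.23 = 9.483 mg/L.
Initial deficit D₀ = C_s − DO₀ = 11.1 − 10.07 = 1.030 mg/L.
D(1.77) = [0.244×9.483/(0.836−0.244)](e^(−0.244×1.77) − e^(−0.836×1.77)) + 1.030 e^(−0.836×1.77)
= 3.908 × (0.6493 − 0.2277) + 1.030 × 0.2277 = 1.882 mg/L.
DO = 11.1 − 1.882 = 9.218 mg/L.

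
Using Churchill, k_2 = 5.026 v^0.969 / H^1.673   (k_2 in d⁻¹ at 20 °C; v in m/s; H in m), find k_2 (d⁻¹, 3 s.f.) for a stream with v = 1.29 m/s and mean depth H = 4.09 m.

k_2 = 5.026 × 1.29^0.969 / 4.09^1.673 = 5.026 × 1.280 / 10.55 = 0.6095 d⁻¹.

k_2 ≈ 0.609 d⁻¹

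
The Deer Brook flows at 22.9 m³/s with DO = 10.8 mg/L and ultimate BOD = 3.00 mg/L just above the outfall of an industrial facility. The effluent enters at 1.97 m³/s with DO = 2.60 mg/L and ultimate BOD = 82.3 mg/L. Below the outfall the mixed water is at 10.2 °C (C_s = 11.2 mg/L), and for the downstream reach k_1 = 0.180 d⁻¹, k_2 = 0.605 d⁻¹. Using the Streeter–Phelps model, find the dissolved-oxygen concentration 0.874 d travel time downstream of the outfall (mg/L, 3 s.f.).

Mixed DO = (22.9×10.8 + 1.97×2.60)/(22.9+1.97) = 252.4/24.87 = 10.15 mg/L.
Mixed L₀ = (22.9×3.00 + 1.97×82.3)/(24.87) = 230.8/24.87 = 9.282 mg/L.
Initial deficit D₀ = C_s − DO₀ = 11.2 − 10.15 = 1.050 mg/L.
D(0.874) = [0.180×9.282/(0.605−0.180)](e^(−0.180×0.874) − e^(−0.605×0.874)) + 1.050 e^(−0.605×0.874)
= 3.931 × (0.8544 − 0.5893) + 1.050 × 0.5893 = 1.661 mg/L.
DO = 11.2 − 1.661 = 9.539 mg/L.

DO ≈ 9.54 mg/L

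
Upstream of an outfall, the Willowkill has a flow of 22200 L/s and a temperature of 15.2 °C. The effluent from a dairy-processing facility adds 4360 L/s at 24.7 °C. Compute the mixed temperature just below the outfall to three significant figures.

16.8 °C

Flow-weighted mixing: C = (Q_r C_r + Q_w C_w)/(Q_r + Q_w)
= (22200×15.2 + 4360×24.7)/(22200 + 4360) = 445100/26560 = 16.76 °C.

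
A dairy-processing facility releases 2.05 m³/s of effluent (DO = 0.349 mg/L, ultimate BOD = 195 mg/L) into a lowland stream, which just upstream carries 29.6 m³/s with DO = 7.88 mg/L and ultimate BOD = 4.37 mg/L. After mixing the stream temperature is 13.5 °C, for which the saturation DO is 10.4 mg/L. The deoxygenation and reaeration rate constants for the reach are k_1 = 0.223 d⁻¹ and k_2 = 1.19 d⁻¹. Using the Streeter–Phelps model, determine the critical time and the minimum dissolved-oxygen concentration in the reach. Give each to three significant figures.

t_c ≈ 0.165 d; minimum DO ≈ 7.38 mg/L

Mixed DO = (29.6×7.88 + 2.05×0.349)/(29.6+2.05) = 234.0/31.65 = 7.392 mg/L.
Mixed L₀ = (29.6×4.37 + 2.05×195)/(31.65) = 529.1/31.65 = 16.72 mg/L.
Initial deficit D₀ = C_s − DO₀ = 10.4 − 7.392 = 3.008 mg/L.
t_c = (1/0.9670) ln[(1.19/0.223)(1 − 3.008×0.9670/(0.223×16.72))] = 1.034 × ln(1.173) = 0.1650 d.
D_c = (0.223/1.19) × 16.72 × e^(−0.223×0.1650) = 0.1874 × 16.72 × 0.9639 = 3.020 mg/L.
Minimum DO = 10.4 − 3.020 = 7.380 mg/L.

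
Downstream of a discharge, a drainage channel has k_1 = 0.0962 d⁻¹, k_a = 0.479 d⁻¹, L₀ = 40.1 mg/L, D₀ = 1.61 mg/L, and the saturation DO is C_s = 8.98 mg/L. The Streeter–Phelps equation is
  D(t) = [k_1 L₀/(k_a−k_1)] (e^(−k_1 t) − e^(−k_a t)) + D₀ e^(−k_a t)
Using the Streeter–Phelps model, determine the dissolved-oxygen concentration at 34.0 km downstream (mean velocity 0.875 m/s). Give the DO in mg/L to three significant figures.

Travel time t = x/v = 34.0 km / (0.875 m/s) = 34000 m / 0.875 m/s = 38860 s = 0.4497 d.
k_1 L₀/(k_a−k_1) = 0.0962×40.1/(0.479−0.0962) = 3.858/0.3828 = 10.08 mg/L.
e^(−k_1 t) = e^(−0.0962×0.4497) = 0.9577; e^(−k_a t) = e^(−0.479×0.4497) = 0.8062.
D = 10.08 × (0.9577 − 0.8062) + 1.61 × 0.8062 = 1.526 + 1.298 = 2.824 mg/L.
DO = C_s − D = 8.98 − 2.824 = 6.156 mg/L.

DO ≈ 6.16 mg/L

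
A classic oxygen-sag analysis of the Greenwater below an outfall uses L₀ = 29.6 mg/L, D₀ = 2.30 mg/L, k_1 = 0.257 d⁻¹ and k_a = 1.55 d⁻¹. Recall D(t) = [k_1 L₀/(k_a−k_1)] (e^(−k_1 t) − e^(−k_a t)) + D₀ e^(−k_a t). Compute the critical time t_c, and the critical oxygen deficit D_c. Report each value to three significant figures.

t_c ≈ 1.01 d; D_c ≈ 3.79 mg/L

At the critical point dD/dt = 0, so k_1 L₀ e^(−k_1 t) = k_a D. Substituting D(t) from the Streeter–Phelps equation and solving for t gives
t_c = ln[(k_a/k_1)(1 − D₀(k_a−k_1)/(k_1 L₀))] / (k_a−k_1).
Here k_a−k_1 = 1.293 d⁻¹ and 1 − D₀(k_a−k_1)/(k_1 L₀) = 1 − 2.30×1.293/(0.257×29.6) = 0.6091, so
t_c = ln(6.031 × 0.6091) / 1.293 = 1.301 / 1.293 = 1.006 d.
D_c = (k_1/k_a) L₀ e^(−k_1 t_c) = (0.257/1.55) × 29.6 × e^(−0.257×1.006) = 0.1658 × 29.6 × 0.7721 = 3.789 mg/L.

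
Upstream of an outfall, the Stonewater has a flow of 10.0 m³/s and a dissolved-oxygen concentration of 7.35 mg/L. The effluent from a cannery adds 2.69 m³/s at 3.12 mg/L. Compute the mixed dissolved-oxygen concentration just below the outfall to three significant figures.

6.45 mg/L

Flow-weighted mixing: C = (Q_r C_r + Q_w C_w)/(Q_r + Q_w)
= (10.0×7.35 + 2.69×3.12)/(10.0 + 2.69) = 81.89/12.69 = 6.453 mg/L.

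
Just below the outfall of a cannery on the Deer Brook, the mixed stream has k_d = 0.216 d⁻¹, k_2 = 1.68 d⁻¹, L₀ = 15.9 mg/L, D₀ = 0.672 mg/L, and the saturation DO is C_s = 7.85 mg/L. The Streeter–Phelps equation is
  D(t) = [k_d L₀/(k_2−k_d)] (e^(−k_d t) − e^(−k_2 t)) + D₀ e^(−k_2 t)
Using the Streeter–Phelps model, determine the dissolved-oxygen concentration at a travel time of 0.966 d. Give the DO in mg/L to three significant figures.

k_d L₀/(k_2−k_d) = 0.216×15.9/(1.68−0.216) = 3.434/1.464 = 2.346 mg/L.
e^(−k_d t) = e^(−0.216×0.9660) = 0.8117; e^(−k_2 t) = e^(−1.68×0.9660) = 0.1973.
D = 2.346 × (0.8117 − 0.1973) + 0.672 × 0.1973 = 1.441 + 0.1326 = 1.574 mg/L.
DO = C_s − D = 7.85 − 1.574 = 6.276 mg/L.

DO ≈ 6.28 mg/L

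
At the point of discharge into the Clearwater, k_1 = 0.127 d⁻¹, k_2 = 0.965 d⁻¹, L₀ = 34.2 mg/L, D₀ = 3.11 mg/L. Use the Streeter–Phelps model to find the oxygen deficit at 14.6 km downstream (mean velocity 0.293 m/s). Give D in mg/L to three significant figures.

Travel time t = x/v = 14.6 km / (0.293 m/s) = 14600 m / 0.293 m/s = 49830 s = 0.5767 d.
k_1 L₀/(k_2−k_1) = 0.127×34.2/(0.965−0.127) = 4.343/0.8380 = 5.183 mg/L.
e^(−k_1 t) = e^(−0.127×0.5767) = 0.9294; e^(−k_2 t) = e^(−0.965×0.5767) = 0.5732.
D = 5.183 × (0.9294 − 0.5732) + 3.11 × 0.5732 = 1.846 + 1.783 = 3.629 mg/L.

D ≈ 3.63 mg/L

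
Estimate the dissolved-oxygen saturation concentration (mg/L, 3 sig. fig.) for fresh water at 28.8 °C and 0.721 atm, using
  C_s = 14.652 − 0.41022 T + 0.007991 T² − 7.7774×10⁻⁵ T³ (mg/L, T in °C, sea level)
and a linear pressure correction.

At sea level: C_s = 14.652 − 0.41022×28.8 + 0.007991×28.8² − 7.7774×10⁻⁵×28.8³ = 7.608 mg/L.
Pressure correction: C_s' = 7.608 × 0.721 = 5.485 mg/L.

C_s ≈ 5.49 mg/L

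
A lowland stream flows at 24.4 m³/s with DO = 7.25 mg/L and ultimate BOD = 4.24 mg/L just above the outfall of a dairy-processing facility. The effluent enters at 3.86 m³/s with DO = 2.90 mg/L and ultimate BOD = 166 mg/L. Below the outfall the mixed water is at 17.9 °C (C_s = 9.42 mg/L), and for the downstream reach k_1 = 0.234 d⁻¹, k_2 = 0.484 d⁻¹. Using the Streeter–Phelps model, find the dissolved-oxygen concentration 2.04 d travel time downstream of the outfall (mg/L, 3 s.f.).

DO ≈ 2.28 mg/L

Mixed DO = (24.4×7.25 + 3.86×2.90)/(24.4+3.86) = 188.1/28.26 = 6.656 mg/L.
Mixed L₀ = (24.4×4.24 + 3.86×166)/(28.26) = 744.2/28.26 = 26.33 mg/L.
Initial deficit D₀ = C_s − DO₀ = 9.42 − 6.656 = 2.764 mg/L.
D(2.04) = [0.234×26.33/(0.484−0.234)](e^(−0.234×2.04) − e^(−0.484×2.04)) + 2.764 e^(−0.484×2.04)
= 24.65 × (0.6204 − 0.3726) + 2.764 × 0.3726 = 7.139 mg/L.
DO = 9.42 − 7.139 = 2.281 mg/L.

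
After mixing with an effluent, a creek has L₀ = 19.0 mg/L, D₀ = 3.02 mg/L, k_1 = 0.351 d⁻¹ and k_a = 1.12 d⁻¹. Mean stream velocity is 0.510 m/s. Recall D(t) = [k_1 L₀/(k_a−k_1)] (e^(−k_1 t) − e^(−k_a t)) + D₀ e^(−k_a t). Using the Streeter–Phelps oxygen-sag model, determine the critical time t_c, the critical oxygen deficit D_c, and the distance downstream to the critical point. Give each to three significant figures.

t_c ≈ 0.952 d; D_c ≈ 4.26 mg/L; x_c ≈ 42.0 km

With k_a/k_1 = 3.191 and 1 − D₀(k_a−k_1)/(k_1 L₀) = 0.6518,
t_c = ln(3.191 × 0.6518) / (1.12 − 0.351) = ln(2.080) / 0.7690 = 0.7322/0.7690 = 0.9522 d.
D_c = (k_1/k_a) L₀ e^(−k_1 t_c) = (0.351/1.12) × 19.0 × e^(−0.351×0.9522) = 0.3134 × 19.0 × 0.7159 = 4.263 mg/L.
x_c = v t_c = 0.510 m/s × 0.9522 d × 86400 s/d = 41960 m ≈ 42.0 km.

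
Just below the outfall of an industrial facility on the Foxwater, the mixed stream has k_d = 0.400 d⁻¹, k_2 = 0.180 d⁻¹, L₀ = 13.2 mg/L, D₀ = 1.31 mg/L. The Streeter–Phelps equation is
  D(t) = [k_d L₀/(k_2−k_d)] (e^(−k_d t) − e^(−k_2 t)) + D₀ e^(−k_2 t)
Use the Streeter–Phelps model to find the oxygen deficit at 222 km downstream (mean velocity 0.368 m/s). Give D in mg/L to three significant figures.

D ≈ 5.73 mg/L

Travel time t = x/v = 222 km / (0.368 m/s) = 222000 m / 0.368 m/s = 603300 s = 6.982 d.
k_d L₀/(k_2−k_d) = 0.400×13.2/(0.180−0.400) = 5.280/-0.2200 = -24.00 mg/L.
e^(−k_d t) = e^(−0.400×6.982) = 0.06124; e^(−k_2 t) = e^(−0.180×6.982) = 0.2846.
D = -24.00 × (0.06124 − 0.2846) + 1.31 × 0.2846 = 5.360 + 0.3728 = 5.732 mg/L.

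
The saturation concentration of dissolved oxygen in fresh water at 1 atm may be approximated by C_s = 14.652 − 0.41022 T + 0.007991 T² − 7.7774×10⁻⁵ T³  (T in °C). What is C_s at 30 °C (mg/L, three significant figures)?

C_s ≈ 7.44 mg/L

C_s = 14.652 − 0.41022×30 + 0.007991×30² − 7.7774×10⁻⁵×30³ = 7.437 mg/L.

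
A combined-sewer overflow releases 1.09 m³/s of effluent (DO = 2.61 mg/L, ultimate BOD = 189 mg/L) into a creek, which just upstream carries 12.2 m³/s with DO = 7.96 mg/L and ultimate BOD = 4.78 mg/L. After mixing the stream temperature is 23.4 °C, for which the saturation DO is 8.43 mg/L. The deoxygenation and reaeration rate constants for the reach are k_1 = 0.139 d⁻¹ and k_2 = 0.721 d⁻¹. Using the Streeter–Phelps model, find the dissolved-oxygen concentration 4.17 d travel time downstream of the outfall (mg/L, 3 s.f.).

Mixed DO = (12.2×7.96 + 1.09×2.61)/(12.2+1.09) = 99.96/13.29 = 7.521 mg/L.
Mixed L₀ = (12.2×4.78 + 1.09×189)/(13.29) = 264.3/13.29 = 19.89 mg/L.
Initial deficit D₀ = C_s − DO₀ = 8.43 − 7.521 = 0.9088 mg/L.
D(4.17) = [0.139×19.89/(0.721−0.139)](e^(−0.139×4.17) − e^(−0.721×4.17)) + 0.9088 e^(−0.721×4.17)
= 4.750 × (0.5601 − 0.04946) + 0.9088 × 0.04946 = 2.471 mg/L.
DO = 8.43 − 2.471 = 5.959 mg/L.

DO ≈ 5.96 mg/L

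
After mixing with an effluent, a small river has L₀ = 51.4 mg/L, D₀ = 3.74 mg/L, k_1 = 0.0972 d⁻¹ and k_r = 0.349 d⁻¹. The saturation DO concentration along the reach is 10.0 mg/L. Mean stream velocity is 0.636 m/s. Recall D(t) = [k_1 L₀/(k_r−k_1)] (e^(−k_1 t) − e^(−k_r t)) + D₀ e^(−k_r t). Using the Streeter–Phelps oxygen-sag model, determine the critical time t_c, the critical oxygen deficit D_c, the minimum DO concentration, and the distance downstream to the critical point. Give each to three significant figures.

t_c ≈ 4.25 d; D_c ≈ 9.47 mg/L; min DO ≈ 0.526 mg/L; x_c ≈ 233 km

With k_r/k_1 = 3.591 and 1 − D₀(k_r−k_1)/(k_1 L₀) = 0.8115,
t_c = ln(3.591 × 0.8115) / (0.349 − 0.0972) = ln(2.914) / 0.2518 = 1.069/0.2518 = 4.247 d.
D_c = (k_1/k_r) L₀ e^(−k_1 t_c) = (0.0972/0.349) × 51.4 × e^(−0.0972×4.247) = 0.2785 × 51.4 × 0.6618 = 9.474 mg/L.
Minimum DO = C_s − D_c = 10.0 − 9.474 = 0.5264 mg/L.
x_c = v t_c = 0.636 m/s × 4.247 d × 86400 s/d = 233400 m ≈ 233 km.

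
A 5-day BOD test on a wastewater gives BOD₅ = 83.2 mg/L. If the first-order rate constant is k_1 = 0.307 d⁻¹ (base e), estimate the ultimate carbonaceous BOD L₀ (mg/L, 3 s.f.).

BOD₅ = L₀(1 − e^(−5k_1)) ⇒ L₀ = BOD₅ / (1 − e^(−5×0.307))
= 83.2 / (1 − 0.2155) = 83.2 / 0.7845 = 106.0 mg/L.

L₀ ≈ 106 mg/L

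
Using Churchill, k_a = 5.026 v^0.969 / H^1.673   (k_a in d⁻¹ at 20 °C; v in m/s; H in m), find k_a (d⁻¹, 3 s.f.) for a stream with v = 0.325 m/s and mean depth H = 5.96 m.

k_a = 5.026 × 0.325^0.969 / 5.96^1.673 = 5.026 × 0.3365 / 19.81 = 0.08536 d⁻¹.

k_a ≈ 0.0854 d⁻¹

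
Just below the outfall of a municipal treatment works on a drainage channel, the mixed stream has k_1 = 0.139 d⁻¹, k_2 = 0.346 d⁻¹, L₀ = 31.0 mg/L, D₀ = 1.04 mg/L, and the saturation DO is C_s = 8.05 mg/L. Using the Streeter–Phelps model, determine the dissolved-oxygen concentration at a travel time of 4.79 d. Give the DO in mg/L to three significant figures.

DO ≈ 1.12 mg/L

k_1 L₀/(k_2−k_1) = 0.139×31.0/(0.346−0.139) = 4.309/0.2070 = 20.82 mg/L.
e^(−k_1 t) = e^(−0.139×4.790) = 0.5139; e^(−k_2 t) = e^(−0.346×4.790) = 0.1906.
D = 20.82 × (0.5139 − 0.1906) + 1.04 × 0.1906 = 6.728 + 0.1983 = 6.926 mg/L.
DO = C_s − D = 8.05 − 6.926 = 1.124 mg/L.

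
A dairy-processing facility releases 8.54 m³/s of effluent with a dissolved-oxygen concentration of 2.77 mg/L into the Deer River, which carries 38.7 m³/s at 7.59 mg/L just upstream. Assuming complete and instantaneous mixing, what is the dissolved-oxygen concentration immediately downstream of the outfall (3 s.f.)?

6.72 mg/L

Flow-weighted mixing: C = (Q_r C_r + Q_w C_w)/(Q_r + Q_w)
= (38.7×7.59 + 8.54×2.77)/(38.7 + 8.54) = 317.4/47.24 = 6.719 mg/L.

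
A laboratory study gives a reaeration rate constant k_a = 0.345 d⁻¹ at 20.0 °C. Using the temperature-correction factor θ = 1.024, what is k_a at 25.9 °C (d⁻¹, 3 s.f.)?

k_a(T₂) = k_a(T₁) · θ^(T₂−T₁) = 0.345 × 1.024^(25.9−20.0)
= 0.345 × 1.024^5.90 = 0.345 × 1.150 = 0.3968 d⁻¹.

k_a ≈ 0.397 d⁻¹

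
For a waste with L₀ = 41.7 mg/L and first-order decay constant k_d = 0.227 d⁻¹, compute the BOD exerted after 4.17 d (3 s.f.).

y_t = L₀(1 − e^(−k_d t)) = 41.7 × (1 − e^(−0.227×4.17))
= 41.7 × (1 − 0.3881) = 41.7 × 0.6119 = 25.52 mg/L.

y ≈ 25.5 mg/L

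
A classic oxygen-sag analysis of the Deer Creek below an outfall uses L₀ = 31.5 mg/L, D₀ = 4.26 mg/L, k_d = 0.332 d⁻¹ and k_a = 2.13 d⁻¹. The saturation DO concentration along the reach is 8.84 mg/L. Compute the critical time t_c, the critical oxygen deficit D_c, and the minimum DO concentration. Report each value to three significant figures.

With k_a/k_d = 6.416 and 1 − D₀(k_a−k_d)/(k_d L₀) = 0.2676,
t_c = ln(6.416 × 0.2676) / (2.13 − 0.332) = ln(1.717) / 1.798 = 0.5405/1.798 = 0.3006 d.
D_c = (k_d/k_a) L₀ e^(−k_d t_c) = (0.332/2.13) × 31.5 × e^(−0.332×0.3006) = 0.1559 × 31.5 × 0.9050 = 4.444 mg/L.
Minimum DO = C_s − D_c = 8.84 − 4.444 = 4.396 mg/L.

t_c ≈ 0.301 d; D_c ≈ 4.44 mg/L; min DO ≈ 4.40 mg/L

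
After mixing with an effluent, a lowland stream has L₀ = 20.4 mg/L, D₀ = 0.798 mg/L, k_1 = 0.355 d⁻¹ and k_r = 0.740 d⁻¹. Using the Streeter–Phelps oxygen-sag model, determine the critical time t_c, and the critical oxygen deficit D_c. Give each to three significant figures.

t_c ≈ 1.80 d; D_c ≈ 5.17 mg/L

With k_r/k_1 = 2.085 and 1 − D₀(k_r−k_1)/(k_1 L₀) = 0.9576,
t_c = ln(2.085 × 0.9576) / (0.740 − 0.355) = ln(1.996) / 0.3850 = 0.6912/0.3850 = 1.795 d.
D_c = (k_1/k_r) L₀ e^(−k_1 t_c) = (0.355/0.740) × 20.4 × e^(−0.355×1.795) = 0.4797 × 20.4 × 0.5287 = 5.174 mg/L.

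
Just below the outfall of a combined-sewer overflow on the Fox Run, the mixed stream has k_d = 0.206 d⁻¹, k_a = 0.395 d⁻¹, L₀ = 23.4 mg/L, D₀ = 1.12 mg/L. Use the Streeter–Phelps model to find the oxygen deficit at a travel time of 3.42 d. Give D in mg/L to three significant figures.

D ≈ 6.29 mg/L

k_d L₀/(k_a−k_d) = 0.206×23.4/(0.395−0.206) = 4.820/0.1890 = 25.50 mg/L.
e^(−k_d t) = e^(−0.206×3.420) = 0.4943; e^(−k_a t) = e^(−0.395×3.420) = 0.2590.
D = 25.50 × (0.4943 − 0.2590) + 1.12 × 0.2590 = 6.002 + 0.2901 = 6.292 mg/L.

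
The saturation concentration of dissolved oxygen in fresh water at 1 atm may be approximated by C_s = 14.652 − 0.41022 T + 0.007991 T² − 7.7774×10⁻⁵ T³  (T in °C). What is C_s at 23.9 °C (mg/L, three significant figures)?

C_s ≈ 8.35 mg/L

C_s = 14.652 − 0.41022×23.9 + 0.007991×23.9² − 7.7774×10⁻⁵×23.9³ = 8.351 mg/L.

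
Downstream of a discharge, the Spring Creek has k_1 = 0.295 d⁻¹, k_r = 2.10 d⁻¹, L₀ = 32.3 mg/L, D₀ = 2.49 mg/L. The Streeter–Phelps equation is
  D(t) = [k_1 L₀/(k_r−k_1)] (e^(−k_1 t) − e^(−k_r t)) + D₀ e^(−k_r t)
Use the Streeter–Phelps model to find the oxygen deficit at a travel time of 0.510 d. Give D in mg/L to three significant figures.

D ≈ 3.59 mg/L

k_1 L₀/(k_r−k_1) = 0.295×32.3/(2.10−0.295) = 9.528/1.805 = 5.279 mg/L.
e^(−k_1 t) = e^(−0.295×0.5100) = 0.8603; e^(−k_r t) = e^(−2.10×0.5100) = 0.3427.
D = 5.279 × (0.8603 − 0.3427) + 2.49 × 0.3427 = 2.733 + 0.8532 = 3.586 mg/L.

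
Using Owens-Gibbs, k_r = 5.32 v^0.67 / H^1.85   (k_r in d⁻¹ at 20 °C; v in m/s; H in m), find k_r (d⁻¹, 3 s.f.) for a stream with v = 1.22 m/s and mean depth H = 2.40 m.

k_r = 5.32 × 1.22^0.67 / 2.40^1.85 = 5.32 × 1.143 / 5.051 = 1.203 d⁻¹.

k_r ≈ 1.20 d⁻¹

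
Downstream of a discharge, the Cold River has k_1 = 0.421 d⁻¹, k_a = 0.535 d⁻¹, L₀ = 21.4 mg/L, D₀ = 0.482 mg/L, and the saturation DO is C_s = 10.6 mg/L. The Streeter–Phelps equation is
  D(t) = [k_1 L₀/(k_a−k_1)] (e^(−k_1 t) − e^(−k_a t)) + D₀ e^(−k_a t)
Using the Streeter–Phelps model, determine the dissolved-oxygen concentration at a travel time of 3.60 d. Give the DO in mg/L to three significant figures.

k_1 L₀/(k_a−k_1) = 0.421×21.4/(0.535−0.421) = 9.009/0.1140 = 79.03 mg/L.
e^(−k_1 t) = e^(−0.421×3.600) = 0.2197; e^(−k_a t) = e^(−0.535×3.600) = 0.1457.
D = 79.03 × (0.2197 − 0.1457) + 0.482 × 0.1457 = 5.844 + 0.07024 = 5.914 mg/L.
DO = C_s − D = 10.6 − 5.914 = 4.686 mg/L.

DO ≈ 4.69 mg/L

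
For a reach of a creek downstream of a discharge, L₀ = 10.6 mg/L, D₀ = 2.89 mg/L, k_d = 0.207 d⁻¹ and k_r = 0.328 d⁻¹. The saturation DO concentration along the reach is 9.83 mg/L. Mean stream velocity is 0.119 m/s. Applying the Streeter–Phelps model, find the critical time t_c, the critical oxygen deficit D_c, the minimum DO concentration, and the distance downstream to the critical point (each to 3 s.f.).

At the critical point dD/dt = 0, so k_d L₀ e^(−k_d t) = k_r D. Substituting D(t) from the Streeter–Phelps equation and solving for t gives
t_c = ln[(k_r/k_d)(1 − D₀(k_r−k_d)/(k_d L₀))] / (k_r−k_d).
Here k_r−k_d = 0.1210 d⁻¹ and 1 − D₀(k_r−k_d)/(k_d L₀) = 1 − 2.89×0.1210/(0.207×10.6) = 0.8406, so
t_c = ln(1.585 × 0.8406) / 0.1210 = 0.2867 / 0.1210 = 2.369 d.
D_c = (k_d/k_r) L₀ e^(−k_d t_c) = (0.207/0.328) × 10.6 × e^(−0.207×2.369) = 0.6311 × 10.6 × 0.6123 = 4.096 mg/L.
Minimum DO = C_s − D_c = 9.83 − 4.096 = 5.734 mg/L.
x_c = v t_c = 0.119 m/s × 2.369 d × 86400 s/d = 24360 m ≈ 24.4 km.

t_c ≈ 2.37 d; D_c ≈ 4.10 mg/L; min DO ≈ 5.73 mg/L; x_c ≈ 24.4 km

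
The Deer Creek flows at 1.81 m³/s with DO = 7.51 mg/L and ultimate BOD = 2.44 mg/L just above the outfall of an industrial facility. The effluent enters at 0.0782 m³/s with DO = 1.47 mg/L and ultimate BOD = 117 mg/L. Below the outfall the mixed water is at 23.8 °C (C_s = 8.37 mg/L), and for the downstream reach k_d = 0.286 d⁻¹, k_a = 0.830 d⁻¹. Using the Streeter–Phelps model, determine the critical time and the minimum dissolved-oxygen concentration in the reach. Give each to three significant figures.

t_c ≈ 1.32 d; minimum DO ≈ 6.67 mg/L

Mixed DO = (1.81×7.51 + 0.0782×1.47)/(1.81+0.0782) = 13.71/1.888 = 7.260 mg/L.
Mixed L₀ = (1.81×2.44 + 0.0782×117)/(1.888) = 13.57/1.888 = 7.185 mg/L.
Initial deficit D₀ = C_s − DO₀ = 8.37 − 7.260 = 1.110 mg/L.
t_c = (1/0.5440) ln[(0.830/0.286)(1 − 1.110×0.5440/(0.286×7.185))] = 1.838 × ln(2.049) = 1.319 d.
D_c = (0.286/0.830) × 7.185 × e^(−0.286×1.319) = 0.3446 × 7.185 × 0.6858 = 1.698 mg/L.
Minimum DO = 8.37 − 1.698 = 6.672 mg/L.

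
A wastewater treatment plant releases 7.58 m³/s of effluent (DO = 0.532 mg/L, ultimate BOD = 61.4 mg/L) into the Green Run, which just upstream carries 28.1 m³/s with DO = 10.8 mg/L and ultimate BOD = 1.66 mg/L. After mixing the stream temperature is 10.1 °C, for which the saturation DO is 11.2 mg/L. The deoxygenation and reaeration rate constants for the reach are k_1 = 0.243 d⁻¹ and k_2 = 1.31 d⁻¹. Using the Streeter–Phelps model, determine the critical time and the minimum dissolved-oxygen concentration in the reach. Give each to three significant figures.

Mixed DO = (28.1×10.8 + 7.58×0.532)/(28.1+7.58) = 307.5/35.68 = 8.619 mg/L.
Mixed L₀ = (28.1×1.66 + 7.58×61.4)/(35.68) = 512.1/35.68 = 14.35 mg/L.
Initial deficit D₀ = C_s − DO₀ = 11.2 − 8.619 = 2.581 mg/L.
t_c = (1/1.067) ln[(1.31/0.243)(1 − 2.581×1.067/(0.243×14.35))] = 0.9372 × ln(1.133) = 0.1172 d.
D_c = (0.243/1.31) × 14.35 × e^(−0.243×0.1172) = 0.1855 × 14.35 × 0.9719 = 2.587 mg/L.
Minimum DO = 11.2 − 2.587 = 8.613 mg/L.

t_c ≈ 0.117 d; minimum DO ≈ 8.61 mg/L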